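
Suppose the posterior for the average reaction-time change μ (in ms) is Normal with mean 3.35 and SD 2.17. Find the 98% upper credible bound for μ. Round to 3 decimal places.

Need U with P(μ ≤ U) = 0.98: U = 3.35 + z_{0.02}·2.17.
z = 2.054; U = 3.35 + 2.054 × 2.17 = 7.807.

7.807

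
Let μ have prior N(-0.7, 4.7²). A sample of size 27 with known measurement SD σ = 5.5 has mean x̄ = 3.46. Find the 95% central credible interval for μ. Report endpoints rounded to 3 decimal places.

[1.235, 5.283]

Posterior precision = 1/4.7² + 27/5.5² = 0.0453 + 0.8926 = 0.9378, so posterior SD = 1.0326.
Posterior mean = (-0.7/4.7² + 27·3.46/5.5²) / 0.9378 = 3.2592.
Interval: 3.2592 ± 1.960 × 1.0326 → [1.235, 5.283].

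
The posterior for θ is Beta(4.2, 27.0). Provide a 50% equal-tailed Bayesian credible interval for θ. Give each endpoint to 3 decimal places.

Posterior: Beta(4.2, 27.0).
Equal-tailed 50% interval: the 0.25 and 0.75 quantiles of Beta(4.2, 27.0).
Posterior mean ≈ 0.135, SD ≈ 0.060; a Normal approximation gives roughly [0.094, 0.175].
Exact: F⁻¹(0.25) = 0.090; F⁻¹(0.75) = 0.171.

[0.090, 0.171]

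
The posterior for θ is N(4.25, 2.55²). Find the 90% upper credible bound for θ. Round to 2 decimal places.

7.52

Need U with P(θ ≤ U) = 0.90: U = 4.25 + z_{0.1}·2.55.
z = 1.282; U = 4.25 + 1.282 × 2.55 = 7.52.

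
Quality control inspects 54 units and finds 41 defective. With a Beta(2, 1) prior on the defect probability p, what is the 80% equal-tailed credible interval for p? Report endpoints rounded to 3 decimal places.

Posterior: Beta(2+41, 1+13) = Beta(43, 14).
Equal-tailed 80% interval: the 0.1 and 0.9 quantiles of Beta(43, 14).
Posterior mean ≈ 0.754, SD ≈ 0.057; a Normal approximation gives roughly [0.682, 0.827].
Exact: F⁻¹(0.1) = 0.680; F⁻¹(0.9) = 0.825.

[0.680, 0.825]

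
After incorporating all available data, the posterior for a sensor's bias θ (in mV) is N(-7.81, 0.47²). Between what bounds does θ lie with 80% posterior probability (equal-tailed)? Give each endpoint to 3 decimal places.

The posterior is symmetric, so the 80% equal-tailed interval is θ = -7.81 ± z·0.47 with z = 1.282.
Half-width: 1.282 × 0.47 = 0.602.
-7.81 − 0.602 = -8.412; -7.81 + 0.602 = -7.208.

[-8.412, -7.208]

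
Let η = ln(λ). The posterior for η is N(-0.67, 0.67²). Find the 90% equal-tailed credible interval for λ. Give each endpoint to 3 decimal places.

On the log scale the 90% interval is -0.67 ± 1.645 × 0.67 = [-1.7721, 0.4321].
Exponentiate: [e^-1.7721, e^0.4321] = [0.170, 1.540].

[0.170, 1.540]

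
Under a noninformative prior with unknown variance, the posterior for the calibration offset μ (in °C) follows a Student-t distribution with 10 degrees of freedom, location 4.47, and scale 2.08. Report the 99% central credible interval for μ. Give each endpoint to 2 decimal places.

The t_10 distribution is symmetric; the 99% interval is 4.47 ± t·2.08 with t_{0.995,10} = 3.169.
Half-width: 3.169 × 2.08 = 6.59.
4.47 − 6.59 = -2.12; 4.47 + 6.59 = 11.06.

[-2.12, 11.06]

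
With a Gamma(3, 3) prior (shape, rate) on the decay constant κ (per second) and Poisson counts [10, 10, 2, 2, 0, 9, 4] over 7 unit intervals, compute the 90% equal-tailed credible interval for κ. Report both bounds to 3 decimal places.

Posterior: Gamma(3+37, 3+7) = Gamma(40, 10) (shape, rate).
Equal-tailed 90% interval: Gamma(40, 10) quantiles at 0.05 and 0.95.
Posterior mean ≈ 4.000, SD ≈ 0.632; a Normal approximation gives roughly [2.960, 5.040].
Exact: lower = 3.020; upper = 5.094.

[3.020, 5.094]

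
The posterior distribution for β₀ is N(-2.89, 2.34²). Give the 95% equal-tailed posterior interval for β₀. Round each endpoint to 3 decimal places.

The posterior is symmetric, so the 95% equal-tailed interval is β₀ = -2.89 ± z·2.34 with z = 1.960.
Half-width: 1.960 × 2.34 = 4.586.
-2.89 − 4.586 = -7.476; -2.89 + 4.586 = 1.696.

[-7.476, 1.696]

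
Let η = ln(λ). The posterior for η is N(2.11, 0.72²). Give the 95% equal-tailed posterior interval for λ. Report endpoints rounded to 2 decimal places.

On the log scale the 95% interval is 2.11 ± 1.960 × 0.72 = [0.6988, 3.5212].
Exponentiate: [e^0.6988, e^3.5212] = [2.01, 33.82].

[2.01, 33.82]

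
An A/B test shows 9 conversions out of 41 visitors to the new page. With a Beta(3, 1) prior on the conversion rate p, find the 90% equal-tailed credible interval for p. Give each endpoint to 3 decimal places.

Posterior: Beta(3+9, 1+32) = Beta(12, 33).
Equal-tailed 90% interval: the 0.05 and 0.95 quantiles of Beta(12, 33).
Posterior mean ≈ 0.267, SD ≈ 0.065; a Normal approximation gives roughly [0.159, 0.374].
Exact: F⁻¹(0.05) = 0.166; F⁻¹(0.95) = 0.380.

[0.166, 0.380]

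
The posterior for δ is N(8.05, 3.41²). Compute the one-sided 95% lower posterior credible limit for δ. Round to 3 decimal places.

2.441

Need L with P(δ ≥ L) = 0.95: L = 8.05 − z_{0.05}·3.41.
z = 1.645; L = 8.05 − 1.645 × 3.41 = 2.441.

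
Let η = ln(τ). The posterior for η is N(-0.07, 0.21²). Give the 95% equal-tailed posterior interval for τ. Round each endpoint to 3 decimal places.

[0.618, 1.407]

On the log scale the 95% interval is -0.07 ± 1.960 × 0.21 = [-0.4816, 0.3416].
Exponentiate: [e^-0.4816, e^0.3416] = [0.618, 1.407].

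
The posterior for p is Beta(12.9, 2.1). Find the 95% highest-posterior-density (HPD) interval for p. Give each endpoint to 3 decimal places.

The posterior is unimodal and skewed, so the HPD interval has equal density at both endpoints and is the shortest 95% interval.
Solving f(0.691) = f(0.994) with F(0.994) − F(0.691) = 0.95 gives [0.691, 0.994].
For comparison, the equal-tailed interval is [0.652, 0.980]; the HPD is narrower and shifted toward the mode.

[0.691, 0.994]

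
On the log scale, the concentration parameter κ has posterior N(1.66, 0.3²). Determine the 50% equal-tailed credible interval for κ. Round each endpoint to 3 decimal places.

On the log scale the 50% interval is 1.66 ± 0.674 × 0.3 = [1.4577, 1.8623].
Exponentiate: [e^1.4577, e^1.8623] = [4.296, 6.439].

[4.296, 6.439]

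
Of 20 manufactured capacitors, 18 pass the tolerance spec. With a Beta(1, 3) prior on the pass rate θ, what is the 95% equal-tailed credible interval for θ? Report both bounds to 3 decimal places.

Posterior: Beta(1+18, 3+2) = Beta(19, 5).
Equal-tailed 95% interval: the 0.025 and 0.975 quantiles of Beta(19, 5).
Posterior mean ≈ 0.792, SD ≈ 0.081; a Normal approximation gives roughly [0.632, 0.951].
Exact: F⁻¹(0.025) = 0.612; F⁻¹(0.975) = 0.925.

[0.612, 0.925]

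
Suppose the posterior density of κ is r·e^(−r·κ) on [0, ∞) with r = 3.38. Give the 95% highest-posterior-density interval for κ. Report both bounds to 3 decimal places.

[0.000, 0.886]

The exponential density is strictly decreasing on [0, ∞), so the HPD interval is anchored at 0: [0, q] with P(κ ≤ q) = 0.95.
q = −ln(1 − 0.95) / 3.38 = 2.9957 / 3.38 = 0.886.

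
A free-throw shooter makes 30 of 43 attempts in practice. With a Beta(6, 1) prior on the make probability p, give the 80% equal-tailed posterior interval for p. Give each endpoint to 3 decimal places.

Posterior: Beta(6+30, 1+13) = Beta(36, 14).
Equal-tailed 80% interval: the 0.1 and 0.9 quantiles of Beta(36, 14).
Posterior mean ≈ 0.720, SD ≈ 0.063; a Normal approximation gives roughly [0.639, 0.801].
Exact: F⁻¹(0.1) = 0.637; F⁻¹(0.9) = 0.799.

[0.637, 0.799]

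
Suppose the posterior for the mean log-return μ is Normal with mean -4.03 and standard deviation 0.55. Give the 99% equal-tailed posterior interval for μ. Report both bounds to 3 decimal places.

[-5.447, -2.613]

The posterior is symmetric, so the 99% equal-tailed interval is μ = -4.03 ± z·0.55 with z = 2.576.
Half-width: 2.576 × 0.55 = 1.417.
-4.03 − 1.417 = -5.447; -4.03 + 1.417 = -2.613.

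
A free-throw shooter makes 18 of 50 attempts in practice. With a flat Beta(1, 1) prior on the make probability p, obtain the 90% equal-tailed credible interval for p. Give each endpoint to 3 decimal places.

[0.260, 0.477]

Posterior: Beta(1+18, 1+32) = Beta(19, 33).
Equal-tailed 90% interval: the 0.05 and 0.95 quantiles of Beta(19, 33).
Posterior mean ≈ 0.365, SD ≈ 0.066; a Normal approximation gives roughly [0.257, 0.474].
Exact: F⁻¹(0.05) = 0.260; F⁻¹(0.95) = 0.477.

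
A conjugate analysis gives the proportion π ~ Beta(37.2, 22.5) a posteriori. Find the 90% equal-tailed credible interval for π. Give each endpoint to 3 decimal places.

Posterior: Beta(37.2, 22.5).
Equal-tailed 90% interval: the 0.05 and 0.95 quantiles of Beta(37.2, 22.5).
Posterior mean ≈ 0.623, SD ≈ 0.062; a Normal approximation gives roughly [0.521, 0.725].
Exact: F⁻¹(0.05) = 0.518; F⁻¹(0.95) = 0.723.

[0.518, 0.723]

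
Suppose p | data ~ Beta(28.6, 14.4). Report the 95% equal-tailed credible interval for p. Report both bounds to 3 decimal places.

[0.519, 0.796]

Posterior: Beta(28.6, 14.4).
Equal-tailed 95% interval: the 0.025 and 0.975 quantiles of Beta(28.6, 14.4).
Posterior mean ≈ 0.665, SD ≈ 0.071; a Normal approximation gives roughly [0.526, 0.805].
Exact: F⁻¹(0.025) = 0.519; F⁻¹(0.975) = 0.796.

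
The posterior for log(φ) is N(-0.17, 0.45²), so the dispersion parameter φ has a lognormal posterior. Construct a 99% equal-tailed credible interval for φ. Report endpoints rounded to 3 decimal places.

[0.265, 2.689]

On the log scale the 99% interval is -0.17 ± 2.576 × 0.45 = [-1.3291, 0.9891].
Exponentiate: [e^-1.3291, e^0.9891] = [0.265, 2.689].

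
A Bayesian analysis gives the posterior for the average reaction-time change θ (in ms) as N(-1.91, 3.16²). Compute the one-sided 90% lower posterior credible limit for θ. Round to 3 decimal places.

-5.960

Need L with P(θ ≥ L) = 0.90: L = -1.91 − z_{0.1}·3.16.
z = 1.282; L = -1.91 − 1.282 × 3.16 = -5.960.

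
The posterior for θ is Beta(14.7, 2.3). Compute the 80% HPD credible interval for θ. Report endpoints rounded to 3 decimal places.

[0.792, 0.977]

The posterior is unimodal and skewed, so the HPD interval has equal density at both endpoints and is the shortest 80% interval.
Solving f(0.792) = f(0.977) with F(0.977) − F(0.792) = 0.80 gives [0.792, 0.977].
For comparison, the equal-tailed interval is [0.754, 0.956]; the HPD is narrower and shifted toward the mode.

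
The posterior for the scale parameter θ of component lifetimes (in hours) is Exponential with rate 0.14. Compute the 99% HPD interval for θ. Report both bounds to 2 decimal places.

[0.00, 32.89]

The exponential density is strictly decreasing on [0, ∞), so the HPD interval is anchored at 0: [0, q] with P(θ ≤ q) = 0.99.
q = −ln(1 − 0.99) / 0.14 = 4.6052 / 0.14 = 32.89.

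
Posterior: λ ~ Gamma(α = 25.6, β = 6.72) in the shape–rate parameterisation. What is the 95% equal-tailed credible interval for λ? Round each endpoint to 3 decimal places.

[2.479, 5.421]

Posterior: Gamma(shape 25.6, rate 6.72).
Equal-tailed 95% interval: Gamma(25.6, 6.72) quantiles at 0.025 and 0.975.
Posterior mean ≈ 3.810, SD ≈ 0.753; a Normal approximation gives roughly [2.334, 5.285].
Exact: lower = 2.479; upper = 5.421.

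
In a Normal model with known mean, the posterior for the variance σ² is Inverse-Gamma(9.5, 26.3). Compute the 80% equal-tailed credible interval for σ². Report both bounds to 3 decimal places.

Inverse-Gamma(9.5, 26.3) quantiles: F⁻¹(0.1) and F⁻¹(0.9).
Equivalently, 1/σ² ~ Gamma(9.5, rate = 26.3); invert its 0.9 and 0.1 quantiles.
Posterior mean ≈ 3.094, SD ≈ 1.130; a Normal approximation gives roughly [1.646, 4.542].
Exact: lower = 1.934; upper = 4.515.

[1.934, 4.515]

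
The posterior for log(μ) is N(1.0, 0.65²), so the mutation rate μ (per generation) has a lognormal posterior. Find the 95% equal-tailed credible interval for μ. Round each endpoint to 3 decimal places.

On the log scale the 95% interval is 1.0 ± 1.960 × 0.65 = [-0.2740, 2.2740].
Exponentiate: [e^-0.2740, e^2.2740] = [0.760, 9.718].

[0.760, 9.718]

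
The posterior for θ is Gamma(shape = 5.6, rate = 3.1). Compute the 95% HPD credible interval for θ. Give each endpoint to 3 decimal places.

The posterior is unimodal and skewed, so the HPD interval has equal density at both endpoints and is the shortest 95% interval.
Solving f(0.494) = f(3.321) with F(3.321) − F(0.494) = 0.95 gives [0.494, 3.321].
For comparison, the equal-tailed interval is [0.634, 3.581]; the HPD is narrower and shifted toward the mode.

[0.494, 3.321]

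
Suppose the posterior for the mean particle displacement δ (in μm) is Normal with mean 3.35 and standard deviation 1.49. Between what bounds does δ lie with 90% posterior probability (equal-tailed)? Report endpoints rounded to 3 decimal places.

The posterior is symmetric, so the 90% equal-tailed interval is δ = 3.35 ± z·1.49 with z = 1.645.
Half-width: 1.645 × 1.49 = 2.451.
3.35 − 2.451 = 0.899; 3.35 + 2.451 = 5.801.

[0.899, 5.801]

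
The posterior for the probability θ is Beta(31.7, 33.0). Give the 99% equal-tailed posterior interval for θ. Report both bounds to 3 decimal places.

Posterior: Beta(31.7, 33.0).
Equal-tailed 99% interval: the 0.005 and 0.995 quantiles of Beta(31.7, 33.0).
Posterior mean ≈ 0.490, SD ≈ 0.062; a Normal approximation gives roughly [0.331, 0.649].
Exact: F⁻¹(0.005) = 0.334; F⁻¹(0.995) = 0.647.

[0.334, 0.647]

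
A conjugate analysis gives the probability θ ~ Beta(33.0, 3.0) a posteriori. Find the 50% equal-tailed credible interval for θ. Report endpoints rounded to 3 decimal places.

Posterior: Beta(33.0, 3.0).
Equal-tailed 50% interval: the 0.25 and 0.75 quantiles of Beta(33.0, 3.0).
Posterior mean ≈ 0.917, SD ≈ 0.045; a Normal approximation gives roughly [0.886, 0.947].
Exact: F⁻¹(0.25) = 0.891; F⁻¹(0.75) = 0.950.

[0.891, 0.950]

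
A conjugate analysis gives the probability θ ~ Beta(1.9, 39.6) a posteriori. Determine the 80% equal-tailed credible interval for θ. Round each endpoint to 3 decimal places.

Posterior: Beta(1.9, 39.6).
Equal-tailed 80% interval: the 0.1 and 0.9 quantiles of Beta(1.9, 39.6).
Posterior mean ≈ 0.046, SD ≈ 0.032; a Normal approximation gives roughly [0.005, 0.087].
Exact: F⁻¹(0.1) = 0.012; F⁻¹(0.9) = 0.089.

[0.012, 0.089]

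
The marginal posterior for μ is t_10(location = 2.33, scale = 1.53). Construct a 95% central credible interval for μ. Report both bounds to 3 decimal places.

[-1.079, 5.739]

The t_10 distribution is symmetric; the 95% interval is 2.33 ± t·1.53 with t_{0.975,10} = 2.228.
Half-width: 2.228 × 1.53 = 3.409.
2.33 − 3.409 = -1.079; 2.33 + 3.409 = 5.739.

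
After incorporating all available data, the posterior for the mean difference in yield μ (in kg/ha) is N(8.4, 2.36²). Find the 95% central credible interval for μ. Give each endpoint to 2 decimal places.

[3.77, 13.03]

The posterior is symmetric, so the 95% equal-tailed interval is μ = 8.4 ± z·2.36 with z = 1.960.
Half-width: 1.960 × 2.36 = 4.63.
8.4 − 4.63 = 3.77; 8.4 + 4.63 = 13.03.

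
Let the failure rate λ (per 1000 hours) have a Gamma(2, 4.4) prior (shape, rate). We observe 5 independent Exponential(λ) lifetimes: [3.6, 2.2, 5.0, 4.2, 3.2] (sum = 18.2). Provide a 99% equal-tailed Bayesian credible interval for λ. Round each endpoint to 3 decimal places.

[0.090, 0.693]

Posterior: Gamma(2+5, 4.4+18.2) = Gamma(7, 22.6) (shape, rate).
Equal-tailed 99% interval: Gamma(7, 22.6) quantiles at 0.005 and 0.995.
Posterior mean ≈ 0.310, SD ≈ 0.117; a Normal approximation gives roughly [0.008, 0.611].
Exact: lower = 0.090; upper = 0.693.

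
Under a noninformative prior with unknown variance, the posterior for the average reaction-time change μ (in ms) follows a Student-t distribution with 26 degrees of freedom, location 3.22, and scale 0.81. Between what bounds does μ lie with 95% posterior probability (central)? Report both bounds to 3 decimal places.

The t_26 distribution is symmetric; the 95% interval is 3.22 ± t·0.81 with t_{0.975,26} = 2.056.
Half-width: 2.056 × 0.81 = 1.665.
3.22 − 1.665 = 1.555; 3.22 + 1.665 = 4.885.

[1.555, 4.885]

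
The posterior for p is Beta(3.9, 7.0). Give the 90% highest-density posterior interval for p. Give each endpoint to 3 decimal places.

[0.128, 0.580]

The posterior is unimodal and skewed, so the HPD interval has equal density at both endpoints and is the shortest 90% interval.
Solving f(0.128) = f(0.580) with F(0.580) − F(0.128) = 0.90 gives [0.128, 0.580].
For comparison, the equal-tailed interval is [0.145, 0.602]; the HPD is narrower and shifted toward the mode.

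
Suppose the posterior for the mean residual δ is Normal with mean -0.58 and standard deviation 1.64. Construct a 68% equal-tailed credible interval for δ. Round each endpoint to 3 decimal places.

[-2.211, 1.051]

The posterior is symmetric, so the 68% equal-tailed interval is δ = -0.58 ± z·1.64 with z = 0.994.
Half-width: 0.994 × 1.64 = 1.631.
-0.58 − 1.631 = -2.211; -0.58 + 1.631 = 1.051.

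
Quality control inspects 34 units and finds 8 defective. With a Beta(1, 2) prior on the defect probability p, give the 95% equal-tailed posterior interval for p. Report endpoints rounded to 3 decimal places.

[0.121, 0.392]

Posterior: Beta(1+8, 2+26) = Beta(9, 28).
Equal-tailed 95% interval: the 0.025 and 0.975 quantiles of Beta(9, 28).
Posterior mean ≈ 0.243, SD ≈ 0.070; a Normal approximation gives roughly [0.107, 0.380].
Exact: F⁻¹(0.025) = 0.121; F⁻¹(0.975) = 0.392.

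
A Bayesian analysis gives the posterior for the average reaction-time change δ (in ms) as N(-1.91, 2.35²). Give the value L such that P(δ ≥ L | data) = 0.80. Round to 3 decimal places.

-3.888

Need L with P(δ ≥ L) = 0.80: L = -1.91 − z_{0.2}·2.35.
z = 0.842; L = -1.91 − 0.842 × 2.35 = -3.888.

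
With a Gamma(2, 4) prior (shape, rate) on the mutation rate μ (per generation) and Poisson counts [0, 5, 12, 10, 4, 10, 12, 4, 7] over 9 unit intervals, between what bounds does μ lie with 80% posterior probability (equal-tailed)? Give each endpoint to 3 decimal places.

[4.294, 5.892]

Posterior: Gamma(2+64, 4+9) = Gamma(66, 13) (shape, rate).
Equal-tailed 80% interval: Gamma(66, 13) quantiles at 0.1 and 0.9.
Posterior mean ≈ 5.077, SD ≈ 0.625; a Normal approximation gives roughly [4.276, 5.878].
Exact: lower = 4.294; upper = 5.892.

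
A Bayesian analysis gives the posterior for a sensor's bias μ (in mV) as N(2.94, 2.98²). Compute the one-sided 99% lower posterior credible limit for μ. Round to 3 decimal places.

Need L with P(μ ≥ L) = 0.99: L = 2.94 − z_{0.01}·2.98.
z = 2.326; L = 2.94 − 2.326 × 2.98 = -3.993.

-3.993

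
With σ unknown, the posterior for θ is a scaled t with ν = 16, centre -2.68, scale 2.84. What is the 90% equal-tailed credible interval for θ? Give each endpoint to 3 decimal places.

The t_16 distribution is symmetric; the 90% interval is -2.68 ± t·2.84 with t_{0.95,16} = 1.746.
Half-width: 1.746 × 2.84 = 4.958.
-2.68 − 4.958 = -7.638; -2.68 + 4.958 = 2.278.

[-7.638, 2.278]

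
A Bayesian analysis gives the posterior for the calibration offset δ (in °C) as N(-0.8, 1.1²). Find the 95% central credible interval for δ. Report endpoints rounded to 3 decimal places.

[-2.956, 1.356]

The posterior is symmetric, so the 95% equal-tailed interval is δ = -0.8 ± z·1.1 with z = 1.960.
Half-width: 1.960 × 1.1 = 2.156.
-0.8 − 2.156 = -2.956; -0.8 + 2.156 = 1.356.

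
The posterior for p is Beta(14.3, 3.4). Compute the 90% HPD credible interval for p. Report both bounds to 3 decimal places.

The posterior is unimodal and skewed, so the HPD interval has equal density at both endpoints and is the shortest 90% interval.
Solving f(0.669) = f(0.954) with F(0.954) − F(0.669) = 0.90 gives [0.669, 0.954].
For comparison, the equal-tailed interval is [0.640, 0.936]; the HPD is narrower and shifted toward the mode.

[0.669, 0.954]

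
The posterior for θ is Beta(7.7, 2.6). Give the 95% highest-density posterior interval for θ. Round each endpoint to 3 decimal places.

The posterior is unimodal and skewed, so the HPD interval has equal density at both endpoints and is the shortest 95% interval.
Solving f(0.497) = f(0.969) with F(0.969) − F(0.497) = 0.95 gives [0.497, 0.969].
For comparison, the equal-tailed interval is [0.458, 0.948]; the HPD is narrower and shifted toward the mode.

[0.497, 0.969]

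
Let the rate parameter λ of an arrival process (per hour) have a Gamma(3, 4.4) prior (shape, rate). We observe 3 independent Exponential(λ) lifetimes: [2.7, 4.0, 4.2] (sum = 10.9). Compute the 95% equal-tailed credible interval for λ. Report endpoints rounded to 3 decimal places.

[0.144, 0.763]

Posterior: Gamma(3+3, 4.4+10.9) = Gamma(6, 15.3) (shape, rate).
Equal-tailed 95% interval: Gamma(6, 15.3) quantiles at 0.025 and 0.975.
Posterior mean ≈ 0.392, SD ≈ 0.160; a Normal approximation gives roughly [0.078, 0.706].
Exact: lower = 0.144; upper = 0.763.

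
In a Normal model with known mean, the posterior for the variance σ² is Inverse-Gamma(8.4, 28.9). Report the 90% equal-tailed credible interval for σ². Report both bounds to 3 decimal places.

Inverse-Gamma(8.4, 28.9) quantiles: F⁻¹(0.05) and F⁻¹(0.95).
Equivalently, 1/σ² ~ Gamma(8.4, rate = 28.9); invert its 0.95 and 0.05 quantiles.
Posterior mean ≈ 3.905, SD ≈ 1.544; a Normal approximation gives roughly [1.366, 6.445].
Exact: lower = 2.115; upper = 6.777.

[2.115, 6.777]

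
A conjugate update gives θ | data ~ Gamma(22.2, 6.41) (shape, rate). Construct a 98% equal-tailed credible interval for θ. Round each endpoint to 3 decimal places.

[1.985, 5.399]

Posterior: Gamma(shape 22.2, rate 6.41).
Equal-tailed 98% interval: Gamma(22.2, 6.41) quantiles at 0.01 and 0.99.
Posterior mean ≈ 3.463, SD ≈ 0.735; a Normal approximation gives roughly [1.753, 5.173].
Exact: lower = 1.985; upper = 5.399.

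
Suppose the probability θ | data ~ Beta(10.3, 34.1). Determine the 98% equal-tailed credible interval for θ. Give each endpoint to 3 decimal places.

[0.106, 0.393]

Posterior: Beta(10.3, 34.1).
Equal-tailed 98% interval: the 0.01 and 0.99 quantiles of Beta(10.3, 34.1).
Posterior mean ≈ 0.232, SD ≈ 0.063; a Normal approximation gives roughly [0.086, 0.378].
Exact: F⁻¹(0.01) = 0.106; F⁻¹(0.99) = 0.393.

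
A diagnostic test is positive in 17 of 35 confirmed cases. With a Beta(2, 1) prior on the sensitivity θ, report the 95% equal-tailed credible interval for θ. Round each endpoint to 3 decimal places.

[0.344, 0.656]

Posterior: Beta(2+17, 1+18) = Beta(19, 19).
Equal-tailed 95% interval: the 0.025 and 0.975 quantiles of Beta(19, 19).
Posterior mean ≈ 0.500, SD ≈ 0.080; a Normal approximation gives roughly [0.343, 0.657].
Exact: F⁻¹(0.025) = 0.344; F⁻¹(0.975) = 0.656.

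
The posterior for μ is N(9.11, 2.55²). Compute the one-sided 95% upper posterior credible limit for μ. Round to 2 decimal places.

Need U with P(μ ≤ U) = 0.95: U = 9.11 + z_{0.05}·2.55.
z = 1.645; U = 9.11 + 1.645 × 2.55 = 13.30.

13.30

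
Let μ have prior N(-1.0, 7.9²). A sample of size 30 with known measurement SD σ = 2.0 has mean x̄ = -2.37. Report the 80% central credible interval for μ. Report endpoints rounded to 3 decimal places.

Posterior precision = 1/7.9² + 30/2.0² = 0.0160 + 7.5000 = 7.5160, so posterior SD = 0.3648.
Posterior mean = (-1.0/7.9² + 30·-2.37/2.0²) / 7.5160 = -2.3671.
Interval: -2.3671 ± 1.282 × 0.3648 → [-2.835, -1.900].

[-2.835, -1.900]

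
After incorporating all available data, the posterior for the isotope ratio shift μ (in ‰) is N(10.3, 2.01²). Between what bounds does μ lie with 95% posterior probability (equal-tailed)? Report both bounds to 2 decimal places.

[6.36, 14.24]

The posterior is symmetric, so the 95% equal-tailed interval is μ = 10.3 ± z·2.01 with z = 1.960.
Half-width: 1.960 × 2.01 = 3.94.
10.3 − 3.94 = 6.36; 10.3 + 3.94 = 14.24.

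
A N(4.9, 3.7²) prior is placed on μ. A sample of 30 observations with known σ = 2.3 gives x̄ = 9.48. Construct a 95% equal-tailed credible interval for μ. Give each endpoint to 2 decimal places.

Posterior precision = 1/3.7² + 30/2.3² = 0.0730 + 5.6711 = 5.7441, so posterior SD = 0.4172.
Posterior mean = (4.9/3.7² + 30·9.48/2.3²) / 5.7441 = 9.4218.
Interval: 9.4218 ± 1.960 × 0.4172 → [8.60, 10.24].

[8.60, 10.24]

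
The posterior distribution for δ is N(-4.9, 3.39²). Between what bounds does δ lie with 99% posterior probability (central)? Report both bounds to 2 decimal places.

The posterior is symmetric, so the 99% equal-tailed interval is δ = -4.9 ± z·3.39 with z = 2.576.
Half-width: 2.576 × 3.39 = 8.73.
-4.9 − 8.73 = -13.63; -4.9 + 8.73 = 3.83.

[-13.63, 3.83]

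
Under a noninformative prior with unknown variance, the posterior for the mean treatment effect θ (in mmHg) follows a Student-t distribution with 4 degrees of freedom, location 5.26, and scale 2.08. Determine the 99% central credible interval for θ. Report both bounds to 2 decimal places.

[-4.32, 14.84]

The t_4 distribution is symmetric; the 99% interval is 5.26 ± t·2.08 with t_{0.995,4} = 4.604.
Half-width: 4.604 × 2.08 = 9.58.
5.26 − 9.58 = -4.32; 5.26 + 9.58 = 14.84.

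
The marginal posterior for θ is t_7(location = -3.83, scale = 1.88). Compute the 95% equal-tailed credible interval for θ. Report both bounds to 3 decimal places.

The t_7 distribution is symmetric; the 95% interval is -3.83 ± t·1.88 with t_{0.975,7} = 2.365.
Half-width: 2.365 × 1.88 = 4.445.
-3.83 − 4.445 = -8.275; -3.83 + 4.445 = 0.615.

[-8.275, 0.615]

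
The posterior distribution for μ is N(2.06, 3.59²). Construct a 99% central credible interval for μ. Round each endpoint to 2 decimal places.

The posterior is symmetric, so the 99% equal-tailed interval is μ = 2.06 ± z·3.59 with z = 2.576.
Half-width: 2.576 × 3.59 = 9.25.
2.06 − 9.25 = -7.19; 2.06 + 9.25 = 11.31.

[-7.19, 11.31]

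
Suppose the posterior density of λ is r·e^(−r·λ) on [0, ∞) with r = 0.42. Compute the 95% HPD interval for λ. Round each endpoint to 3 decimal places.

The exponential density is strictly decreasing on [0, ∞), so the HPD interval is anchored at 0: [0, q] with P(λ ≤ q) = 0.95.
q = −ln(1 − 0.95) / 0.42 = 2.9957 / 0.42 = 7.133.

[0.000, 7.133]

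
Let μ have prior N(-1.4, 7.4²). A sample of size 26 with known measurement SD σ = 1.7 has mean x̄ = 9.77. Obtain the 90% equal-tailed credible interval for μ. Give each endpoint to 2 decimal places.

[9.20, 10.30]

Posterior precision = 1/7.4² + 26/1.7² = 0.0183 + 8.9965 = 9.0148, so posterior SD = 0.3331.
Posterior mean = (-1.4/7.4² + 26·9.77/1.7²) / 9.0148 = 9.7474.
Interval: 9.7474 ± 1.645 × 0.3331 → [9.20, 10.30].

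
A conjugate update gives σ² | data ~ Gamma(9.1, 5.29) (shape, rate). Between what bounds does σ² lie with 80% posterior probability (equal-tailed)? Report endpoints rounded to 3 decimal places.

Posterior: Gamma(shape 9.1, rate 5.29).
Equal-tailed 80% interval: Gamma(9.1, 5.29) quantiles at 0.1 and 0.9.
Posterior mean ≈ 1.720, SD ≈ 0.570; a Normal approximation gives roughly [0.989, 2.451].
Exact: lower = 1.042; upper = 2.479.

[1.042, 2.479]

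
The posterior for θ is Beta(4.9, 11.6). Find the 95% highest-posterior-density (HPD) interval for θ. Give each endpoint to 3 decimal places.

[0.096, 0.511]

The posterior is unimodal and skewed, so the HPD interval has equal density at both endpoints and is the shortest 95% interval.
Solving f(0.096) = f(0.511) with F(0.511) − F(0.096) = 0.95 gives [0.096, 0.511].
For comparison, the equal-tailed interval is [0.110, 0.530]; the HPD is narrower and shifted toward the mode.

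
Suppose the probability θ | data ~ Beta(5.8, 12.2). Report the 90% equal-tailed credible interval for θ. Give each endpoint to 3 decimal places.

[0.158, 0.510]

Posterior: Beta(5.8, 12.2).
Equal-tailed 90% interval: the 0.05 and 0.95 quantiles of Beta(5.8, 12.2).
Posterior mean ≈ 0.322, SD ≈ 0.107; a Normal approximation gives roughly [0.146, 0.499].
Exact: F⁻¹(0.05) = 0.158; F⁻¹(0.95) = 0.510.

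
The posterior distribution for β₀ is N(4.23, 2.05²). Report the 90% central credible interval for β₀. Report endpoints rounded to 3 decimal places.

[0.858, 7.602]

The posterior is symmetric, so the 90% equal-tailed interval is β₀ = 4.23 ± z·2.05 with z = 1.645.
Half-width: 1.645 × 2.05 = 3.372.
4.23 − 3.372 = 0.858; 4.23 + 3.372 = 7.602.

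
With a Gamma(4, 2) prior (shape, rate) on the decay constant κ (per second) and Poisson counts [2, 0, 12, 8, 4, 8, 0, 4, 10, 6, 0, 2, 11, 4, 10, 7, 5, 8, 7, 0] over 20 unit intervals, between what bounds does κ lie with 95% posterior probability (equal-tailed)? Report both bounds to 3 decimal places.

[4.192, 6.076]

Posterior: Gamma(4+108, 2+20) = Gamma(112, 22) (shape, rate).
Equal-tailed 95% interval: Gamma(112, 22) quantiles at 0.025 and 0.975.
Posterior mean ≈ 5.091, SD ≈ 0.481; a Normal approximation gives roughly [4.148, 6.034].
Exact: lower = 4.192; upper = 6.076.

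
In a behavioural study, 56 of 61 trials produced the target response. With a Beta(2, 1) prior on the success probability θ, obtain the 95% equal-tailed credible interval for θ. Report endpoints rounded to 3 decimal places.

[0.824, 0.964]

Posterior: Beta(2+56, 1+5) = Beta(58, 6).
Equal-tailed 95% interval: the 0.025 and 0.975 quantiles of Beta(58, 6).
Posterior mean ≈ 0.906, SD ≈ 0.036; a Normal approximation gives roughly [0.835, 0.977].
Exact: F⁻¹(0.025) = 0.824; F⁻¹(0.975) = 0.964.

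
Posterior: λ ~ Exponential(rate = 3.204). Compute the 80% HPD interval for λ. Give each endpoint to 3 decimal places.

[0.000, 0.502]

The exponential density is strictly decreasing on [0, ∞), so the HPD interval is anchored at 0: [0, q] with P(λ ≤ q) = 0.80.
q = −ln(1 − 0.80) / 3.204 = 1.6094 / 3.204 = 0.502.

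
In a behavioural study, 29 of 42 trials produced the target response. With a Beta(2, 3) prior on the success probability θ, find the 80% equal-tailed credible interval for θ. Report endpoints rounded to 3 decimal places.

[0.570, 0.746]

Posterior: Beta(2+29, 3+13) = Beta(31, 16).
Equal-tailed 80% interval: the 0.1 and 0.9 quantiles of Beta(31, 16).
Posterior mean ≈ 0.660, SD ≈ 0.068; a Normal approximation gives roughly [0.572, 0.747].
Exact: F⁻¹(0.1) = 0.570; F⁻¹(0.9) = 0.746.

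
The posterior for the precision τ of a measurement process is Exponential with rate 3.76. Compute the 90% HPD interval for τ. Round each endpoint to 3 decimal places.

[0.000, 0.612]

The exponential density is strictly decreasing on [0, ∞), so the HPD interval is anchored at 0: [0, q] with P(τ ≤ q) = 0.90.
q = −ln(1 − 0.90) / 3.76 = 2.3026 / 3.76 = 0.612.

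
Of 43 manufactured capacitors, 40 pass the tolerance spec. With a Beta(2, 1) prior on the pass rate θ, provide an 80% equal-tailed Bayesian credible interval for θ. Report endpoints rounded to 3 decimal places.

Posterior: Beta(2+40, 1+3) = Beta(42, 4).
Equal-tailed 80% interval: the 0.1 and 0.9 quantiles of Beta(42, 4).
Posterior mean ≈ 0.913, SD ≈ 0.041; a Normal approximation gives roughly [0.860, 0.966].
Exact: F⁻¹(0.1) = 0.858; F⁻¹(0.9) = 0.961.

[0.858, 0.961]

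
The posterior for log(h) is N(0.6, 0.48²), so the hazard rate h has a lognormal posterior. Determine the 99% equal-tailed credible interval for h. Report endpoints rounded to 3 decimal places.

On the log scale the 99% interval is 0.6 ± 2.576 × 0.48 = [-0.6364, 1.8364].
Exponentiate: [e^-0.6364, e^1.8364] = [0.529, 6.274].

[0.529, 6.274]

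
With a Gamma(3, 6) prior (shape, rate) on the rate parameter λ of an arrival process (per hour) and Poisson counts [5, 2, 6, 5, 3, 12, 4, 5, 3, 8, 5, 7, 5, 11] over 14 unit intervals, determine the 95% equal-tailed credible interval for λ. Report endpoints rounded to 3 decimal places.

Posterior: Gamma(3+81, 6+14) = Gamma(84, 20) (shape, rate).
Equal-tailed 95% interval: Gamma(84, 20) quantiles at 0.025 and 0.975.
Posterior mean ≈ 4.200, SD ≈ 0.458; a Normal approximation gives roughly [3.302, 5.098].
Exact: lower = 3.350; upper = 5.145.

[3.350, 5.145]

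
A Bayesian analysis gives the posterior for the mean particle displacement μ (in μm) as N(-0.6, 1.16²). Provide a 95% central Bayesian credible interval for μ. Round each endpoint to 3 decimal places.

[-2.874, 1.674]

The posterior is symmetric, so the 95% equal-tailed interval is μ = -0.6 ± z·1.16 with z = 1.960.
Half-width: 1.960 × 1.16 = 2.274.
-0.6 − 2.274 = -2.874; -0.6 + 2.274 = 1.674.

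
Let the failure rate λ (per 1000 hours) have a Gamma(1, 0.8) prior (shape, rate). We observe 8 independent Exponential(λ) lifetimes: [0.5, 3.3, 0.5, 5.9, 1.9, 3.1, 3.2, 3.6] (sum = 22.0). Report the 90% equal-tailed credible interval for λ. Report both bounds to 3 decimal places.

[0.206, 0.633]

Posterior: Gamma(1+8, 0.8+22.0) = Gamma(9, 22.8) (shape, rate).
Equal-tailed 90% interval: Gamma(9, 22.8) quantiles at 0.05 and 0.95.
Posterior mean ≈ 0.395, SD ≈ 0.132; a Normal approximation gives roughly [0.178, 0.611].
Exact: lower = 0.206; upper = 0.633.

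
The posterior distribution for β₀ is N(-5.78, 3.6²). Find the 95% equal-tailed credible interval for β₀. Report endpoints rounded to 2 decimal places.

[-12.84, 1.28]

The posterior is symmetric, so the 95% equal-tailed interval is β₀ = -5.78 ± z·3.6 with z = 1.960.
Half-width: 1.960 × 3.6 = 7.06.
-5.78 − 7.06 = -12.84; -5.78 + 7.06 = 1.28.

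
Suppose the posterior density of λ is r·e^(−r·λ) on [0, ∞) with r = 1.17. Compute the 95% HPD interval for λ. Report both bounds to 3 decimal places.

[0.000, 2.560]

The exponential density is strictly decreasing on [0, ∞), so the HPD interval is anchored at 0: [0, q] with P(λ ≤ q) = 0.95.
q = −ln(1 − 0.95) / 1.17 = 2.9957 / 1.17 = 2.560.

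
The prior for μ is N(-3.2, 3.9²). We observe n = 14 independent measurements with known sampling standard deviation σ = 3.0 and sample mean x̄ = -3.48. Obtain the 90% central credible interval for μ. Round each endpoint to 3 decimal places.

[-4.760, -2.177]

Posterior precision = 1/3.9² + 14/3.0² = 0.0657 + 1.5556 = 1.6213, so posterior SD = 0.7854.
Posterior mean = (-3.2/3.9² + 14·-3.48/3.0²) / 1.6213 = -3.4686.
Interval: -3.4686 ± 1.645 × 0.7854 → [-4.760, -2.177].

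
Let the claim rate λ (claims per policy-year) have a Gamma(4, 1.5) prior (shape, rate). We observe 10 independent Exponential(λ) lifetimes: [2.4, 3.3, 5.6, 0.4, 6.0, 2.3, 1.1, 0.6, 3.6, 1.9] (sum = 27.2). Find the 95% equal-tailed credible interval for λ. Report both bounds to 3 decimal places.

Posterior: Gamma(4+10, 1.5+27.2) = Gamma(14, 28.7) (shape, rate).
Equal-tailed 95% interval: Gamma(14, 28.7) quantiles at 0.025 and 0.975.
Posterior mean ≈ 0.488, SD ≈ 0.130; a Normal approximation gives roughly [0.232, 0.743].
Exact: lower = 0.267; upper = 0.775.

[0.267, 0.775]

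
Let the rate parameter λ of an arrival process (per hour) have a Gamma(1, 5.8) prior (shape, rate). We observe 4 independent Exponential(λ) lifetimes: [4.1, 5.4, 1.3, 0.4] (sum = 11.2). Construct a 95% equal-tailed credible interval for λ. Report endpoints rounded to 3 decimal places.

[0.095, 0.602]

Posterior: Gamma(1+4, 5.8+11.2) = Gamma(5, 17.0) (shape, rate).
Equal-tailed 95% interval: Gamma(5, 17.0) quantiles at 0.025 and 0.975.
Posterior mean ≈ 0.294, SD ≈ 0.132; a Normal approximation gives roughly [0.036, 0.552].
Exact: lower = 0.095; upper = 0.602.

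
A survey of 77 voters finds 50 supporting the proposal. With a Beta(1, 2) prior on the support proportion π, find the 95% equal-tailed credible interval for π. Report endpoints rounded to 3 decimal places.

[0.530, 0.739]

Posterior: Beta(1+50, 2+27) = Beta(51, 29).
Equal-tailed 95% interval: the 0.025 and 0.975 quantiles of Beta(51, 29).
Posterior mean ≈ 0.637, SD ≈ 0.053; a Normal approximation gives roughly [0.533, 0.742].
Exact: F⁻¹(0.025) = 0.530; F⁻¹(0.975) = 0.739.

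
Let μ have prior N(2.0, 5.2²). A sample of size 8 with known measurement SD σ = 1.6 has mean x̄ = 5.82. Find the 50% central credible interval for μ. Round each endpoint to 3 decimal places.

Posterior precision = 1/5.2² + 8/1.6² = 0.0370 + 3.1250 = 3.1620, so posterior SD = 0.5624.
Posterior mean = (2.0/5.2² + 8·5.82/1.6²) / 3.1620 = 5.7753.
Interval: 5.7753 ± 0.674 × 0.5624 → [5.396, 6.155].

[5.396, 6.155]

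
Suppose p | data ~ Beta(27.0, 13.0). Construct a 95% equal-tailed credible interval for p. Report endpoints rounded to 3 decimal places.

Posterior: Beta(27.0, 13.0).
Equal-tailed 95% interval: the 0.025 and 0.975 quantiles of Beta(27.0, 13.0).
Posterior mean ≈ 0.675, SD ≈ 0.073; a Normal approximation gives roughly [0.532, 0.818].
Exact: F⁻¹(0.025) = 0.524; F⁻¹(0.975) = 0.809.

[0.524, 0.809]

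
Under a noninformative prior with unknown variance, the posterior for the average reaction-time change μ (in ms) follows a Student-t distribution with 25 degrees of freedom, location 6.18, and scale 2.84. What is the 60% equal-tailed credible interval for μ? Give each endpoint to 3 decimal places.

The t_25 distribution is symmetric; the 60% interval is 6.18 ± t·2.84 with t_{0.8,25} = 0.856.
Half-width: 0.856 × 2.84 = 2.432.
6.18 − 2.432 = 3.748; 6.18 + 2.432 = 8.612.

[3.748, 8.612]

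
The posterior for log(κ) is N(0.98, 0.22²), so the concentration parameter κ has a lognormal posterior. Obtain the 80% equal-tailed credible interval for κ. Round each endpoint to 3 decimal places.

[2.010, 3.532]

On the log scale the 80% interval is 0.98 ± 1.282 × 0.22 = [0.6981, 1.2619].
Exponentiate: [e^0.6981, e^1.2619] = [2.010, 3.532].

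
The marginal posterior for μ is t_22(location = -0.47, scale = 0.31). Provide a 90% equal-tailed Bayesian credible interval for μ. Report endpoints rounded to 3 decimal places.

The t_22 distribution is symmetric; the 90% interval is -0.47 ± t·0.31 with t_{0.95,22} = 1.717.
Half-width: 1.717 × 0.31 = 0.532.
-0.47 − 0.532 = -1.002; -0.47 + 0.532 = 0.062.

[-1.002, 0.062]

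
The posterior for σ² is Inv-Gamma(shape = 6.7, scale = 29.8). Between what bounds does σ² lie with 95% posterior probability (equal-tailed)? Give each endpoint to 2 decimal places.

[2.36, 11.34]

Inverse-Gamma(6.7, 29.8) quantiles: F⁻¹(0.025) and F⁻¹(0.975).
Equivalently, 1/σ² ~ Gamma(6.7, rate = 29.8); invert its 0.975 and 0.025 quantiles.
Posterior mean ≈ 5.23, SD ≈ 2.41; a Normal approximation gives roughly [0.50, 9.95].
Exact: lower = 2.36; upper = 11.34.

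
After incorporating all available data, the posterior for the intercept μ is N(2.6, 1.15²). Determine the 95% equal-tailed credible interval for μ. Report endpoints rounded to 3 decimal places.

[0.346, 4.854]

The posterior is symmetric, so the 95% equal-tailed interval is μ = 2.6 ± z·1.15 with z = 1.960.
Half-width: 1.960 × 1.15 = 2.254.
2.6 − 2.254 = 0.346; 2.6 + 2.254 = 4.854.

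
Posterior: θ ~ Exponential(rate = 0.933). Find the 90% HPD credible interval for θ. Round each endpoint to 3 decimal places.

The exponential density is strictly decreasing on [0, ∞), so the HPD interval is anchored at 0: [0, q] with P(θ ≤ q) = 0.90.
q = −ln(1 − 0.90) / 0.933 = 2.3026 / 0.933 = 2.468.

[0.000, 2.468]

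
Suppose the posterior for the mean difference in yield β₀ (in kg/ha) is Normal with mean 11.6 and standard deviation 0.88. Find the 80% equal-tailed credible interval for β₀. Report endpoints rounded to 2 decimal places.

The posterior is symmetric, so the 80% equal-tailed interval is β₀ = 11.6 ± z·0.88 with z = 1.282.
Half-width: 1.282 × 0.88 = 1.13.
11.6 − 1.13 = 10.47; 11.6 + 1.13 = 12.73.

[10.47, 12.73]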